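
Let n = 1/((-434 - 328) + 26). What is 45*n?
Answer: -45/736 ≈ -0.061141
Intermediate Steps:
n = -1/736 (n = 1/(-762 + 26) = 1/(-736) = -1/736 ≈ -0.0013587)
45*n = 45*(-1/736) = -45/736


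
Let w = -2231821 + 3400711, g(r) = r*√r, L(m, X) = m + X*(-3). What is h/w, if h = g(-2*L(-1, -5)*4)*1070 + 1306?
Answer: 653/584445 - 47936*I*√7/116889 ≈ 0.0011173 - 1.085*I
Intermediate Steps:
L(m, X) = m - 3*X
g(r) = r^(3/2)
w = 1168890
h = 1306 - 479360*I*√7 (h = (-2*(-1 - 3*(-5))*4)^(3/2)*1070 + 1306 = (-2*(-1 + 15)*4)^(3/2)*1070 + 1306 = (-2*14*4)^(3/2)*1070 + 1306 = (-28*4)^(3/2)*1070 + 1306 = (-112)^(3/2)*1070 + 1306 = -448*I*√7*1070 + 1306 = -479360*I*√7 + 1306 = 1306 - 479360*I*√7 ≈ 1306.0 - 1.2683e+6*I)
h/w = (1306 - 479360*I*√7)/1168890 = (1306 - 479360*I*√7)*(1/1168890) = 653/584445 - 47936*I*√7/116889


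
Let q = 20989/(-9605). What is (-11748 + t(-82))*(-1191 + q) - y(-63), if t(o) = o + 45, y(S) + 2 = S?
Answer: 27012627073/1921 ≈ 1.4062e+7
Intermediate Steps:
y(S) = -2 + S
t(o) = 45 + o
q = -20989/9605 (q = 20989*(-1/9605) = -20989/9605 ≈ -2.1852)
(-11748 + t(-82))*(-1191 + q) - y(-63) = (-11748 + (45 - 82))*(-1191 - 20989/9605) - (-2 - 63) = (-11748 - 37)*(-11460544/9605) - 1*(-65) = -11785*(-11460544/9605) + 65 = 27012502208/1921 + 65 = 27012627073/1921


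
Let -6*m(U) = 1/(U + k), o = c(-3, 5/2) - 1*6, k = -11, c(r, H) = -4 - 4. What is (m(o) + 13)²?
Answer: 3806401/22500 ≈ 169.17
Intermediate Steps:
c(r, H) = -8
o = -14 (o = -8 - 1*6 = -8 - 6 = -14)
m(U) = -1/(6*(-11 + U)) (m(U) = -1/(6*(U - 11)) = -1/(6*(-11 + U)))
(m(o) + 13)² = (-1/(-66 + 6*(-14)) + 13)² = (-1/(-66 - 84) + 13)² = (-1/(-150) + 13)² = (-1*(-1/150) + 13)² = (1/150 + 13)² = (1951/150)² = 3806401/22500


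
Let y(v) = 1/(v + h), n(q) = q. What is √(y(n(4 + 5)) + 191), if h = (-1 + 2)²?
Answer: 7*√390/10 ≈ 13.824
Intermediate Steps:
h = 1 (h = 1² = 1)
y(v) = 1/(1 + v) (y(v) = 1/(v + 1) = 1/(1 + v))
√(y(n(4 + 5)) + 191) = √(1/(1 + (4 + 5)) + 191) = √(1/(1 + 9) + 191) = √(1/10 + 191) = √(⅒ + 191) = √(1911/10) = 7*√390/10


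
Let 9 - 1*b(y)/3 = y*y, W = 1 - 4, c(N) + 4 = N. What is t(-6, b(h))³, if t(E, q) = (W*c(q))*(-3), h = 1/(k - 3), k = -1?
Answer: 35449174125/4096 ≈ 8.6546e+6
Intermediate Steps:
c(N) = -4 + N
W = -3
h = -¼ (h = 1/(-1 - 3) = 1/(-4) = -¼ ≈ -0.25000)
b(y) = 27 - 3*y² (b(y) = 27 - 3*y*y = 27 - 3*y²)
t(E, q) = -36 + 9*q (t(E, q) = -3*(-4 + q)*(-3) = (12 - 3*q)*(-3) = -36 + 9*q)
t(-6, b(h))³ = (-36 + 9*(27 - 3*(-¼)²))³ = (-36 + 9*(27 - 3*1/16))³ = (-36 + 9*(27 - 3/16))³ = (-36 + 9*(429/16))³ = (-36 + 3861/16)³ = (3285/16)³ = 35449174125/4096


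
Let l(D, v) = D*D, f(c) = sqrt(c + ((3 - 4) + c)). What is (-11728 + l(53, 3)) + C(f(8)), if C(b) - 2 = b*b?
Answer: -8902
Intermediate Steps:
f(c) = sqrt(-1 + 2*c) (f(c) = sqrt(c + (-1 + c)) = sqrt(-1 + 2*c))
l(D, v) = D**2
C(b) = 2 + b**2 (C(b) = 2 + b*b = 2 + b**2)
(-11728 + l(53, 3)) + C(f(8)) = (-11728 + 53**2) + (2 + (sqrt(-1 + 2*8))**2) = (-11728 + 2809) + (2 + (sqrt(-1 + 16))**2) = -8919 + (2 + (sqrt(15))**2) = -8919 + (2 + 15) = -8919 + 17 = -8902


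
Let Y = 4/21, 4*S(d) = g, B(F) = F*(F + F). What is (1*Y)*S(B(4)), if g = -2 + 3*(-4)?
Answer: -2/3 ≈ -0.66667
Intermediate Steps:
g = -14 (g = -2 - 12 = -14)
B(F) = 2*F**2 (B(F) = F*(2*F) = 2*F**2)
S(d) = -7/2 (S(d) = (1/4)*(-14) = -7/2)
Y = 4/21 (Y = 4*(1/21) = 4/21 ≈ 0.19048)
(1*Y)*S(B(4)) = (1*(4/21))*(-7/2) = (4/21)*(-7/2) = -2/3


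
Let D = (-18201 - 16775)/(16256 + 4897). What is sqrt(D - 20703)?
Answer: I*sqrt(9264284961855)/21153 ≈ 143.89*I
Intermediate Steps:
D = -34976/21153 ≈ -1.6535
sqrt(D - 20703) = sqrt(-34976/21153 - 20703) = sqrt(-437965535/21153) = I*sqrt(9264284961855)/21153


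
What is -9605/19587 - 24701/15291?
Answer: -210229514/99834939 ≈ -2.1058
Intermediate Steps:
-9605/19587 - 24701/15291 = -210229514/99834939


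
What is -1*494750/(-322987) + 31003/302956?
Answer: 159901046961/97850849572 ≈ 1.6341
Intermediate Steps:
-1*494750/(-322987) + 31003/302956 = -494750*(-1/322987) + 31003*(1/302956) = 494750/322987 + 31003/302956 = 159901046961/97850849572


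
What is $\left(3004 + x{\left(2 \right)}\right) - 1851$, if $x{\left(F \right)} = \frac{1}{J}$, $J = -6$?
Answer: $\frac{6917}{6} \approx 1152.8$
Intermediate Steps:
$x{\left(F \right)} = - \frac{1}{6}$ ($x{\left(F \right)} = \frac{1}{-6} = - \frac{1}{6}$)
$\left(3004 + x{\left(2 \right)}\right) - 1851 = \left(3004 - \frac{1}{6}\right) - 1851 = \frac{18023}{6} - 1851 = \frac{6917}{6}$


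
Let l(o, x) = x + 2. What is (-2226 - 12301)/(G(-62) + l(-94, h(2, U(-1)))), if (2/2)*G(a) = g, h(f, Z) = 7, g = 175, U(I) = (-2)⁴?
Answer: -14527/184 ≈ -78.951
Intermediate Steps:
U(I) = 16
G(a) = 175
l(o, x) = 2 + x
(-2226 - 12301)/(G(-62) + l(-94, h(2, U(-1)))) = (-2226 - 12301)/(175 + (2 + 7)) = -14527/(175 + 9) = -14527/184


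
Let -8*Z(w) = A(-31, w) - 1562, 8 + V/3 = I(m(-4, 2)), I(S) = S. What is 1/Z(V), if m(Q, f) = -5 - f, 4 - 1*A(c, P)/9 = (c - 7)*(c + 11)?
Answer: 4/4183 ≈ 0.00095625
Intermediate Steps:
A(c, P) = 36 - 9*(-7 + c)*(11 + c) (A(c, P) = 36 - 9*(c - 7)*(c + 11) = 36 - 9*(-7 + c)*(11 + c))
V = -45 (V = -24 + 3*(-5 - 1*2) = -24 + 3*(-5 - 2) = -24 + 3*(-7) = -24 - 21 = -45)
Z(w) = 4183/4 (Z(w) = -((729 - 36*(-31) - 9*(-31)²) - 1562)/8 = -((729 + 1116 - 9*961) - 1562)/8 = -((729 + 1116 - 8649) - 1562)/8 = -(-6804 - 1562)/8 = -⅛*(-8366) = 4183/4)
1/Z(V) = 1/(4183/4) = 4/4183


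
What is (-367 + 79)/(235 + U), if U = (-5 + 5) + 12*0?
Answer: -288/235 ≈ -1.2255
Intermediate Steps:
U = 0 (U = 0 + 0 = 0)
(-367 + 79)/(235 + U) = (-367 + 79)/(235 + 0) = -288/235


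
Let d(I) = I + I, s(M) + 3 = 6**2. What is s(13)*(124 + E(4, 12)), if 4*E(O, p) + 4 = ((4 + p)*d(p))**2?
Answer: 1220571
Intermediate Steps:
s(M) = 33 (s(M) = -3 + 6**2 = -3 + 36 = 33)
d(I) = 2*I
E(O, p) = -1 + p**2*(4 + p)**2 (E(O, p) = -1 + ((4 + p)*(2*p))**2/4 = -1 + (2*p*(4 + p))**2/4 = -1 + (4*p**2*(4 + p)**2)/4 = -1 + p**2*(4 + p)**2)
s(13)*(124 + E(4, 12)) = 33*(124 + (-1 + 12**2*(4 + 12)**2)) = 33*(124 + (-1 + 144*16**2)) = 33*(124 + (-1 + 144*256)) = 33*(124 + (-1 + 36864)) = 33*(124 + 36863) = 33*36987 = 1220571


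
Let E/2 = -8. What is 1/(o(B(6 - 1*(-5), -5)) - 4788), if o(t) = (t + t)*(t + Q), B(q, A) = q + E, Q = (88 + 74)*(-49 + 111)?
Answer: -1/105178 ≈ -9.5077e-6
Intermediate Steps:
E = -16 (E = 2*(-8) = -16)
Q = 10044 (Q = 162*62 = 10044)
B(q, A) = -16 + q (B(q, A) = q - 16 = -16 + q)
o(t) = 2*t*(10044 + t) (o(t) = (t + t)*(t + 10044) = (2*t)*(10044 + t) = 2*t*(10044 + t))
1/(o(B(6 - 1*(-5), -5)) - 4788) = 1/(2*(-16 + (6 - 1*(-5)))*(10044 + (-16 + (6 - 1*(-5)))) - 4788) = 1/(2*(-16 + (6 + 5))*(10044 + (-16 + (6 + 5))) - 4788) = 1/(2*(-16 + 11)*(10044 + (-16 + 11)) - 4788) = 1/(2*(-5)*(10044 - 5) - 4788) = 1/(2*(-5)*10039 - 4788) = 1/(-100390 - 4788) = 1/(-105178) = -1/105178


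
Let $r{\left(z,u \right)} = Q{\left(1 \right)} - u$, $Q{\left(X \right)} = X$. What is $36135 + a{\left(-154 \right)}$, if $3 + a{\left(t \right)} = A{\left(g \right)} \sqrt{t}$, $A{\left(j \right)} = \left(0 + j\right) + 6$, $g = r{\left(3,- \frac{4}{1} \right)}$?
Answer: $36132 + 11 i \sqrt{154} \approx 36132.0 + 136.51 i$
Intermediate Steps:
$r{\left(z,u \right)} = 1 - u$
$g = 5$ ($g = 1 - - \frac{4}{1} = 1 - \left(-4\right) 1 = 1 - -4 = 1 + 4 = 5$)
$A{\left(j \right)} = 6 + j$ ($A{\left(j \right)} = j + 6 = 6 + j$)
$a{\left(t \right)} = -3 + 11 \sqrt{t}$ ($a{\left(t \right)} = -3 + \left(6 + 5\right) \sqrt{t} = -3 + 11 \sqrt{t}$)
$36135 + a{\left(-154 \right)} = 36135 - \left(3 - 11 \sqrt{-154}\right) = 36135 - \left(3 - 11 i \sqrt{154}\right) = 36132 + 11 i \sqrt{154}$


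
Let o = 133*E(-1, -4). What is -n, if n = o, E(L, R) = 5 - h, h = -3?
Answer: -1064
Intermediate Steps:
E(L, R) = 8 (E(L, R) = 5 - 1*(-3) = 5 + 3 = 8)
o = 1064 (o = 133*8 = 1064)
n = 1064
-n = -1*1064 = -1064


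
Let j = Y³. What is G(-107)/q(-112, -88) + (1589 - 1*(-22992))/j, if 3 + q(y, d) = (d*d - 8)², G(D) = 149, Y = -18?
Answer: -1471066110665/349020081576 ≈ -4.2148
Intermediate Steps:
j = -5832 (j = (-18)³ = -5832)
q(y, d) = -3 + (-8 + d²)² (q(y, d) = -3 + (d*d - 8)² = -3 + (d² - 8)² = -3 + (-8 + d²)²)
G(-107)/q(-112, -88) + (1589 - 1*(-22992))/j = 149/(-3 + (-8 + (-88)²)²) + (1589 - 1*(-22992))/(-5832) = 149/(-3 + (-8 + 7744)²) + (1589 + 22992)*(-1/5832) = 149/(-3 + 7736²) + 24581*(-1/5832) = 149/(-3 + 59845696) - 24581/5832 = 149/59845693 - 24581/5832 = -1471066110665/349020081576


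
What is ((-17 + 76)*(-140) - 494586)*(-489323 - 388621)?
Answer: 441470628624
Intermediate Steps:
((-17 + 76)*(-140) - 494586)*(-489323 - 388621) = (59*(-140) - 494586)*(-877944) = (-8260 - 494586)*(-877944) = -502846*(-877944) = 441470628624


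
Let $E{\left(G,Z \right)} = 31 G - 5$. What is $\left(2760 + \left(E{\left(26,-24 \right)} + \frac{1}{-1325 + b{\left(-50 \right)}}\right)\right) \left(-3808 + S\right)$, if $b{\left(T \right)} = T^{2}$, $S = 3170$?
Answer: $- \frac{2669504288}{1175} \approx -2.2719 \cdot 10^{6}$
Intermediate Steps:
$E{\left(G,Z \right)} = -5 + 31 G$
$\left(2760 + \left(E{\left(26,-24 \right)} + \frac{1}{-1325 + b{\left(-50 \right)}}\right)\right) \left(-3808 + S\right) = \left(2760 + \left(\left(-5 + 31 \cdot 26\right) + \frac{1}{-1325 + \left(-50\right)^{2}}\right)\right) \left(-3808 + 3170\right) = \left(2760 + \left(\left(-5 + 806\right) + \frac{1}{-1325 + 2500}\right)\right) \left(-638\right) = \left(2760 + \left(801 + \frac{1}{1175}\right)\right) \left(-638\right) = \left(2760 + \frac{941176}{1175}\right) \left(-638\right) = \frac{4184176}{1175} \left(-638\right) = - \frac{2669504288}{1175}$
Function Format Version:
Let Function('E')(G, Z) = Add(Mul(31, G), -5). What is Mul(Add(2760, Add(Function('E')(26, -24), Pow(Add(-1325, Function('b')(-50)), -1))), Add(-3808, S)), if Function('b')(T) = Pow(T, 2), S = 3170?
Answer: Rational(-2669504288, 1175) ≈ -2.2719e+6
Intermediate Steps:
Function('E')(G, Z) = Add(-5, Mul(31, G))
Mul(Add(2760, Add(Function('E')(26, -24), Pow(Add(-1325, Function('b')(-50)), -1))), Add(-3808, S)) = Mul(Add(2760, Add(Add(-5, Mul(31, 26)), Pow(Add(-1325, Pow(-50, 2)), -1))), Add(-3808, 3170)) = Mul(Add(2760, Add(Add(-5, 806), Pow(Add(-1325, 2500), -1))), -638) = Mul(Add(2760, Add(801, Pow(1175, -1))), -638) = Mul(Add(2760, Add(801, Rational(1, 1175))), -638) = Mul(Add(2760, Rational(941176, 1175)), -638) = Mul(Rational(4184176, 1175), -638) = Rational(-2669504288, 1175)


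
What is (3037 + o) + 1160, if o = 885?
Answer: 5082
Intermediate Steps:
(3037 + o) + 1160 = (3037 + 885) + 1160 = 3922 + 1160 = 5082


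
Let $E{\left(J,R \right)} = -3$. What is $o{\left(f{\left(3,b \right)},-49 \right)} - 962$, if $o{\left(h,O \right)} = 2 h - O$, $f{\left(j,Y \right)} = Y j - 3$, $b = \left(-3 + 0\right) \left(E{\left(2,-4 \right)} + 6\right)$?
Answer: $-973$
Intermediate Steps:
$b = -9$ ($b = \left(-3 + 0\right) \left(-3 + 6\right) = \left(-3\right) 3 = -9$)
$f{\left(j,Y \right)} = -3 + Y j$
$o{\left(h,O \right)} = - O + 2 h$
$o{\left(f{\left(3,b \right)},-49 \right)} - 962 = \left(\left(-1\right) \left(-49\right) + 2 \left(-3 - 27\right)\right) - 962 = \left(49 + 2 \left(-3 - 27\right)\right) - 962 = \left(49 + 2 \left(-30\right)\right) - 962 = \left(49 - 60\right) - 962 = -11 - 962 = -973$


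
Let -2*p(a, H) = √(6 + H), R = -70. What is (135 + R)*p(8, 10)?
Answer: -130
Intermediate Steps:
p(a, H) = -√(6 + H)/2
(135 + R)*p(8, 10) = (135 - 70)*(-√(6 + 10)/2) = 65*(-√16/2) = 65*(-½*4) = 65*(-2) = -130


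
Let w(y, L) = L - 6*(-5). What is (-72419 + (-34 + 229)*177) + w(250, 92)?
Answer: -37782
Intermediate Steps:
w(y, L) = 30 + L (w(y, L) = L + 30 = 30 + L)
(-72419 + (-34 + 229)*177) + w(250, 92) = (-72419 + (-34 + 229)*177) + (30 + 92) = (-72419 + 195*177) + 122 = (-72419 + 34515) + 122 = -37904 + 122 = -37782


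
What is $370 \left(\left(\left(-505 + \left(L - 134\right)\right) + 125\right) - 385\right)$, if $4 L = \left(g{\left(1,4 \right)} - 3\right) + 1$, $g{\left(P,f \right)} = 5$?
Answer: $- \frac{664705}{2} \approx -3.3235 \cdot 10^{5}$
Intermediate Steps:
$L = \frac{3}{4}$ ($L = \frac{\left(5 - 3\right) + 1}{4} = \frac{2 + 1}{4} = \frac{1}{4} \cdot 3 = \frac{3}{4} \approx 0.75$)
$370 \left(\left(\left(-505 + \left(L - 134\right)\right) + 125\right) - 385\right) = 370 \left(\left(\left(-505 + \left(\frac{3}{4} - 134\right)\right) + 125\right) - 385\right) = 370 \left(\left(\left(-505 - \frac{533}{4}\right) + 125\right) - 385\right) = 370 \left(\left(- \frac{2553}{4} + 125\right) - 385\right) = 370 \left(- \frac{2053}{4} - 385\right) = 370 \left(- \frac{3593}{4}\right) = - \frac{664705}{2}$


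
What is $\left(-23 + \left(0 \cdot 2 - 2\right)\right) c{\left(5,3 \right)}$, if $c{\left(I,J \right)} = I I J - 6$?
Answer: $-1725$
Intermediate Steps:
$c{\left(I,J \right)} = -6 + J I^{2}$ ($c{\left(I,J \right)} = I^{2} J - 6 = J I^{2} - 6 = -6 + J I^{2}$)
$\left(-23 + \left(0 \cdot 2 - 2\right)\right) c{\left(5,3 \right)} = \left(-23 + \left(0 \cdot 2 - 2\right)\right) \left(-6 + 3 \cdot 5^{2}\right) = \left(-23 + \left(0 - 2\right)\right) \left(-6 + 3 \cdot 25\right) = \left(-23 - 2\right) \left(-6 + 75\right) = \left(-25\right) 69 = -1725$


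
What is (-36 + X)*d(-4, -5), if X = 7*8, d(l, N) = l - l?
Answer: 0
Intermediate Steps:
d(l, N) = 0
X = 56
(-36 + X)*d(-4, -5) = (-36 + 56)*0 = 20*0 = 0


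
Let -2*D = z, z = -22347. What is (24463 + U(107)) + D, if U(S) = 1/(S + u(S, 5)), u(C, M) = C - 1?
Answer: 15181151/426 ≈ 35637.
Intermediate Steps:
u(C, M) = -1 + C
D = 22347/2 (D = -½*(-22347) = 22347/2 ≈ 11174.)
U(S) = 1/(-1 + 2*S) (U(S) = 1/(S + (-1 + S)) = 1/(-1 + 2*S))
(24463 + U(107)) + D = (24463 + 1/(-1 + 2*107)) + 22347/2 = (24463 + 1/(-1 + 214)) + 22347/2 = (24463 + 1/213) + 22347/2 = 5210620/213 + 22347/2 = 15181151/426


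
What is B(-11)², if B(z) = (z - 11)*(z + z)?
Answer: 234256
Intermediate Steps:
B(z) = 2*z*(-11 + z) (B(z) = (-11 + z)*(2*z) = 2*z*(-11 + z))
B(-11)² = (2*(-11)*(-11 - 11))² = (2*(-11)*(-22))² = 484² = 234256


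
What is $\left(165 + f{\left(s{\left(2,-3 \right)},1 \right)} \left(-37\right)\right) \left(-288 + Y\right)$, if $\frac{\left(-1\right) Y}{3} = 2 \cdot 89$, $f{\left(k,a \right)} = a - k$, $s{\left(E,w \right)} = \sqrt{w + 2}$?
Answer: $-105216 - 30414 i \approx -1.0522 \cdot 10^{5} - 30414.0 i$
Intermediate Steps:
$s{\left(E,w \right)} = \sqrt{2 + w}$
$Y = -534$ ($Y = - 3 \cdot 2 \cdot 89 = \left(-3\right) 178 = -534$)
$\left(165 + f{\left(s{\left(2,-3 \right)},1 \right)} \left(-37\right)\right) \left(-288 + Y\right) = \left(165 + \left(1 - \sqrt{2 - 3}\right) \left(-37\right)\right) \left(-288 - 534\right) = \left(165 + \left(1 - \sqrt{-1}\right) \left(-37\right)\right) \left(-822\right) = \left(165 + \left(1 - i\right) \left(-37\right)\right) \left(-822\right) = \left(165 - \left(37 - 37 i\right)\right) \left(-822\right) = \left(128 + 37 i\right) \left(-822\right) = -105216 - 30414 i$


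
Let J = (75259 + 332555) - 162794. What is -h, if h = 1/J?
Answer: -1/245020 ≈ -4.0813e-6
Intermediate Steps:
J = 245020 (J = 407814 - 162794 = 245020)
h = 1/245020 ≈ 4.0813e-6
-h = -1*1/245020 = -1/245020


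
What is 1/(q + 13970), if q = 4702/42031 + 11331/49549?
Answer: 2082594019/29094547678089 ≈ 7.1580e-5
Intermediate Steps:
q = 709232659/2082594019 (q = 4702*(1/42031) + 11331*(1/49549) = 4702/42031 + 11331/49549 = 709232659/2082594019 ≈ 0.34055)
1/(q + 13970) = 1/(709232659/2082594019 + 13970) = 1/(29094547678089/2082594019) = 2082594019/29094547678089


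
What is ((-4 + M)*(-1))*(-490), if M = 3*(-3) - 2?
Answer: -7350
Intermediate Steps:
M = -11 (M = -9 - 2 = -11)
((-4 + M)*(-1))*(-490) = ((-4 - 11)*(-1))*(-490) = -15*(-1)*(-490) = 15*(-490) = -7350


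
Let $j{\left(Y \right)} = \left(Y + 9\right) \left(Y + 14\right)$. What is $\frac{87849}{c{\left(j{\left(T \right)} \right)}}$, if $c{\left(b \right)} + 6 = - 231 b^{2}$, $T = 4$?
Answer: $- \frac{29283}{4216214} \approx -0.0069453$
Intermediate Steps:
$j{\left(Y \right)} = \left(9 + Y\right) \left(14 + Y\right)$
$c{\left(b \right)} = -6 - 231 b^{2}$
$\frac{87849}{c{\left(j{\left(T \right)} \right)}} = \frac{87849}{-6 - 231 \left(126 + 4^{2} + 23 \cdot 4\right)^{2}} = \frac{87849}{-6 - 231 \left(126 + 16 + 92\right)^{2}} = \frac{87849}{-6 - 231 \cdot 234^{2}} = \frac{87849}{-6 - 12648636} = \frac{87849}{-12648642} = 87849 \left(- \frac{1}{12648642}\right) = - \frac{29283}{4216214}$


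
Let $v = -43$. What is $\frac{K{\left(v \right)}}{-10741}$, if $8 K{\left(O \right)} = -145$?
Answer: $\frac{145}{85928} \approx 0.0016875$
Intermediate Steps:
$K{\left(O \right)} = - \frac{145}{8}$ ($K{\left(O \right)} = \frac{1}{8} \left(-145\right) = - \frac{145}{8}$)
$\frac{K{\left(v \right)}}{-10741} = - \frac{145}{8 \left(-10741\right)} = \left(- \frac{145}{8}\right) \left(- \frac{1}{10741}\right) = \frac{145}{85928}$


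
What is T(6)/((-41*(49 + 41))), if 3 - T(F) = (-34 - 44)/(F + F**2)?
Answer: -17/12915 ≈ -0.0013163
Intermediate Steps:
T(F) = 3 + 78/(F + F**2) (T(F) = 3 - (-34 - 44)/(F + F**2) = 3 - (-78)/(F + F**2) = 3 + 78/(F + F**2))
T(6)/((-41*(49 + 41))) = (3*(26 + 6 + 6**2)/(6*(1 + 6)))/((-41*(49 + 41))) = (3*(1/6)*(26 + 6 + 36)/7)/((-41*90)) = (3*(1/6)*(1/7)*68)/(-3690) = (34/7)*(-1/3690) = -17/12915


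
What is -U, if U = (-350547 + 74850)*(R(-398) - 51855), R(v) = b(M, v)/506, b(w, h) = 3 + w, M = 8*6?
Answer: -7233897514563/506 ≈ -1.4296e+10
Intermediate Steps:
M = 48
R(v) = 51/506 (R(v) = (3 + 48)/506 = 51*(1/506) = 51/506)
U = 7233897514563/506 (U = (-350547 + 74850)*(51/506 - 51855) = -275697*(-26238579/506) = 7233897514563/506 ≈ 1.4296e+10)
-U = -1*7233897514563/506 = -7233897514563/506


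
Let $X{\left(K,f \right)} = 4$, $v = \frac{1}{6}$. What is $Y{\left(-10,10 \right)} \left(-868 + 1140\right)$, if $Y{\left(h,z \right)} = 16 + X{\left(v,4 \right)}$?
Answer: $5440$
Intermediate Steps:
$v = \frac{1}{6} \approx 0.16667$
$Y{\left(h,z \right)} = 20$ ($Y{\left(h,z \right)} = 16 + 4 = 20$)
$Y{\left(-10,10 \right)} \left(-868 + 1140\right) = 20 \left(-868 + 1140\right) = 20 \cdot 272 = 5440$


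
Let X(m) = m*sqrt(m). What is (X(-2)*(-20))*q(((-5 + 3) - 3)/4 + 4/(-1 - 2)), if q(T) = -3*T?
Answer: 310*I*sqrt(2) ≈ 438.41*I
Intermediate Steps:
X(m) = m**(3/2)
(X(-2)*(-20))*q(((-5 + 3) - 3)/4 + 4/(-1 - 2)) = ((-2)**(3/2)*(-20))*(-3*(((-5 + 3) - 3)/4 + 4/(-1 - 2))) = (-2*I*sqrt(2)*(-20))*(-3*((-2 - 3)*(1/4) + 4/(-3))) = (40*I*sqrt(2))*(-3*(-5*1/4 + 4*(-1/3))) = (40*I*sqrt(2))*(-3*(-5/4 - 4/3)) = (40*I*sqrt(2))*(-3*(-31/12)) = (40*I*sqrt(2))*(31/4) = 310*I*sqrt(2)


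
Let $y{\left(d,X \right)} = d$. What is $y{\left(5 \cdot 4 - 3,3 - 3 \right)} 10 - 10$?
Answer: $160$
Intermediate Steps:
$y{\left(5 \cdot 4 - 3,3 - 3 \right)} 10 - 10 = \left(5 \cdot 4 - 3\right) 10 - 10 = \left(20 - 3\right) 10 - 10 = 17 \cdot 10 - 10 = 170 - 10 = 160$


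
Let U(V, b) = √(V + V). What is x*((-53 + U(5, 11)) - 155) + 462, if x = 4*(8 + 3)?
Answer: -8690 + 44*√10 ≈ -8550.9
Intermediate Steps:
U(V, b) = √2*√V (U(V, b) = √(2*V) = √2*√V)
x = 44 (x = 4*11 = 44)
x*((-53 + U(5, 11)) - 155) + 462 = 44*((-53 + √2*√5) - 155) + 462 = 44*((-53 + √10) - 155) + 462 = 44*(-208 + √10) + 462 = (-9152 + 44*√10) + 462 = -8690 + 44*√10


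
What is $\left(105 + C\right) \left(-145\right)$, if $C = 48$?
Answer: $-22185$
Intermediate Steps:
$\left(105 + C\right) \left(-145\right) = \left(105 + 48\right) \left(-145\right) = 153 \left(-145\right) = -22185$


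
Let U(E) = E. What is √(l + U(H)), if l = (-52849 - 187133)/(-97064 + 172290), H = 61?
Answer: √81785782426/37613 ≈ 7.6033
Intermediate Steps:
l = -119991/37613 (l = -239982/75226 = -239982*1/75226 = -119991/37613 ≈ -3.1901)
√(l + U(H)) = √(-119991/37613 + 61) = √(2174402/37613) = √81785782426/37613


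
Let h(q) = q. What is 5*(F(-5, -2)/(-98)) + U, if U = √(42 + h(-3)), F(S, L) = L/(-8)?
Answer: -5/392 + √39 ≈ 6.2322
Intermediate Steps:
F(S, L) = -L/8 (F(S, L) = L*(-⅛) = -L/8)
U = √39 (U = √(42 - 3) = √39 ≈ 6.2450)
5*(F(-5, -2)/(-98)) + U = 5*(-⅛*(-2)/(-98)) + √39 = 5*((¼)*(-1/98)) + √39 = 5*(-1/392) + √39 = -5/392 + √39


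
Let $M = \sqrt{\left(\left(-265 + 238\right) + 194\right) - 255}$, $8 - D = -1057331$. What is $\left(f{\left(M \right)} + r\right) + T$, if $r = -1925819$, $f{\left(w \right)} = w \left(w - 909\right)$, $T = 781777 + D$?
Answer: $-86791 - 1818 i \sqrt{22} \approx -86791.0 - 8527.2 i$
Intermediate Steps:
$D = 1057339$ ($D = 8 - -1057331 = 8 + 1057331 = 1057339$)
$T = 1839116$ ($T = 781777 + 1057339 = 1839116$)
$M = 2 i \sqrt{22}$ ($M = \sqrt{\left(-27 + 194\right) - 255} = \sqrt{167 - 255} = \sqrt{-88} = 2 i \sqrt{22} \approx 9.3808 i$)
$f{\left(w \right)} = w \left(-909 + w\right)$
$\left(f{\left(M \right)} + r\right) + T = \left(2 i \sqrt{22} \left(-909 + 2 i \sqrt{22}\right) - 1925819\right) + 1839116 = \left(-1925819 + 2 i \sqrt{22} \left(-909 + 2 i \sqrt{22}\right)\right) + 1839116 = -86703 + 2 i \sqrt{22} \left(-909 + 2 i \sqrt{22}\right)$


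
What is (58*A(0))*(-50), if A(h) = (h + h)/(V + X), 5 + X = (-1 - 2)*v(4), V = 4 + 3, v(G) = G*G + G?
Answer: 0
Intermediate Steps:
v(G) = G + G**2 (v(G) = G**2 + G = G + G**2)
V = 7
X = -65 (X = -5 + (-1 - 2)*(4*(1 + 4)) = -5 - 12*5 = -5 - 3*20 = -5 - 60 = -65)
A(h) = -h/29 (A(h) = (h + h)/(7 - 65) = (2*h)/(-58) = (2*h)*(-1/58) = -h/29)
(58*A(0))*(-50) = (58*(-1/29*0))*(-50) = (58*0)*(-50) = 0*(-50) = 0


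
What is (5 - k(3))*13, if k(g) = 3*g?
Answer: -52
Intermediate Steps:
(5 - k(3))*13 = (5 - 3*3)*13 = (5 - 1*9)*13 = (5 - 9)*13 = -4*13 = -52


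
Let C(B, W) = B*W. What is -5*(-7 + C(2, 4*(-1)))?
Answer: 75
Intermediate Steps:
-5*(-7 + C(2, 4*(-1))) = -5*(-7 + 2*(4*(-1))) = -5*(-7 + 2*(-4)) = -5*(-7 - 8) = -5*(-15) = 75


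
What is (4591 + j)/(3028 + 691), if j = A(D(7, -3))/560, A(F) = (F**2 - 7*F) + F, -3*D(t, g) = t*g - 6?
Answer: 2570987/2082640 ≈ 1.2345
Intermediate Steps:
D(t, g) = 2 - g*t/3 (D(t, g) = -(t*g - 6)/3 = -(g*t - 6)/3 = -(-6 + g*t)/3 = 2 - g*t/3)
A(F) = F**2 - 6*F
j = 27/560 (j = ((2 - 1/3*(-3)*7)*(-6 + (2 - 1/3*(-3)*7)))/560 = ((2 + 7)*(-6 + (2 + 7)))*(1/560) = (9*(-6 + 9))*(1/560) = (9*3)*(1/560) = 27*(1/560) = 27/560 ≈ 0.048214)
(4591 + j)/(3028 + 691) = (4591 + 27/560)/(3028 + 691) = (2570987/560)/3719 = (2570987/560)*(1/3719) = 2570987/2082640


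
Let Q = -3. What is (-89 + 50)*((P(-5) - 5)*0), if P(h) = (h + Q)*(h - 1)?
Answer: 0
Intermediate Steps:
P(h) = (-1 + h)*(-3 + h) (P(h) = (h - 3)*(h - 1) = (-3 + h)*(-1 + h) = (-1 + h)*(-3 + h))
(-89 + 50)*((P(-5) - 5)*0) = (-89 + 50)*(((3 + (-5)² - 4*(-5)) - 5)*0) = -39*((3 + 25 + 20) - 5)*0 = -39*(48 - 5)*0 = -1677*0 = -39*0 = 0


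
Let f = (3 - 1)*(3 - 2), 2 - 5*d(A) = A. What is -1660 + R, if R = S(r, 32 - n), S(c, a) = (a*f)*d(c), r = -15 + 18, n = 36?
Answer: -8292/5 ≈ -1658.4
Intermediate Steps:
r = 3
d(A) = 2/5 - A/5
f = 2 (f = 2*1 = 2)
S(c, a) = 2*a*(2/5 - c/5) (S(c, a) = (a*2)*(2/5 - c/5) = (2*a)*(2/5 - c/5) = 2*a*(2/5 - c/5))
R = 8/5 (R = 2*(32 - 1*36)*(2 - 1*3)/5 = 2*(32 - 36)*(2 - 3)/5 = (2/5)*(-4)*(-1) = 8/5 ≈ 1.6000)
-1660 + R = -1660 + 8/5 = -8292/5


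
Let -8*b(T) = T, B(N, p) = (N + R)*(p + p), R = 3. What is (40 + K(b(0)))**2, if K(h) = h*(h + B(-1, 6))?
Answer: 1600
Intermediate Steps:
B(N, p) = 2*p*(3 + N) (B(N, p) = (N + 3)*(p + p) = (3 + N)*(2*p) = 2*p*(3 + N))
b(T) = -T/8
K(h) = h*(24 + h) (K(h) = h*(h + 2*6*(3 - 1)) = h*(h + 2*6*2) = h*(h + 24) = h*(24 + h))
(40 + K(b(0)))**2 = (40 + (-1/8*0)*(24 - 1/8*0))**2 = (40 + 0*(24 + 0))**2 = (40 + 0*24)**2 = (40 + 0)**2 = 40**2 = 1600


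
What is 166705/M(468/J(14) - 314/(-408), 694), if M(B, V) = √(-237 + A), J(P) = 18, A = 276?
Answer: 166705*√39/39 ≈ 26694.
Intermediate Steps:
M(B, V) = √39 (M(B, V) = √(-237 + 276) = √39)
166705/M(468/J(14) - 314/(-408), 694) = 166705/(√39) = 166705*(√39/39) = 166705*√39/39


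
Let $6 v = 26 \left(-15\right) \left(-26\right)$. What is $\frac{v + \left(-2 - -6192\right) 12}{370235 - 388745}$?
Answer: $- \frac{7597}{1851} \approx -4.1043$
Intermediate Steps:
$v = 1690$ ($v = \frac{26 \left(-15\right) \left(-26\right)}{6} = \frac{\left(-390\right) \left(-26\right)}{6} = \frac{1}{6} \cdot 10140 = 1690$)
$\frac{v + \left(-2 - -6192\right) 12}{370235 - 388745} = \frac{1690 + \left(-2 - -6192\right) 12}{370235 - 388745} = \frac{1690 + \left(-2 + 6192\right) 12}{-18510} = \left(1690 + 6190 \cdot 12\right) \left(- \frac{1}{18510}\right) = \left(1690 + 74280\right) \left(- \frac{1}{18510}\right) = 75970 \left(- \frac{1}{18510}\right) = - \frac{7597}{1851}$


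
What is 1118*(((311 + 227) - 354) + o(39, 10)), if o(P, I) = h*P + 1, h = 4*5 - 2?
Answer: 991666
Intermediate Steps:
h = 18 (h = 20 - 2 = 18)
o(P, I) = 1 + 18*P (o(P, I) = 18*P + 1 = 1 + 18*P)
1118*(((311 + 227) - 354) + o(39, 10)) = 1118*(((311 + 227) - 354) + (1 + 18*39)) = 1118*((538 - 354) + (1 + 702)) = 1118*(184 + 703) = 1118*887 = 991666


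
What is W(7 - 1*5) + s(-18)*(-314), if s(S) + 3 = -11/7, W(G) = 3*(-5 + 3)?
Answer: 10006/7 ≈ 1429.4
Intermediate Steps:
W(G) = -6 (W(G) = 3*(-2) = -6)
s(S) = -32/7 (s(S) = -3 - 11/7 = -32/7)
W(7 - 1*5) + s(-18)*(-314) = -6 - 32/7*(-314) = -6 + 10048/7 = 10006/7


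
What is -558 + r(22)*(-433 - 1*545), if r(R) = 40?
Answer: -39678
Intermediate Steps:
-558 + r(22)*(-433 - 1*545) = -558 + 40*(-433 - 1*545) = -558 + 40*(-433 - 545) = -558 + 40*(-978) = -558 - 39120 = -39678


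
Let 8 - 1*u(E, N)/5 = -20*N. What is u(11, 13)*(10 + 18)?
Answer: 37520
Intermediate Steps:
u(E, N) = 40 + 100*N (u(E, N) = 40 - (-100)*N = 40 + 100*N)
u(11, 13)*(10 + 18) = (40 + 100*13)*(10 + 18) = (40 + 1300)*28 = 1340*28 = 37520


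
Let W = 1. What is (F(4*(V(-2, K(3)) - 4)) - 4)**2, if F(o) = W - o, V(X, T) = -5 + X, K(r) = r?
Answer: 1681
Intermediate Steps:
F(o) = 1 - o
(F(4*(V(-2, K(3)) - 4)) - 4)**2 = ((1 - 4*((-5 - 2) - 4)) - 4)**2 = ((1 - 4*(-7 - 4)) - 4)**2 = ((1 - 4*(-11)) - 4)**2 = ((1 - 1*(-44)) - 4)**2 = ((1 + 44) - 4)**2 = (45 - 4)**2 = 41**2 = 1681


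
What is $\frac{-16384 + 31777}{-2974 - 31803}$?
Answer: $- \frac{15393}{34777} \approx -0.44262$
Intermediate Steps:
$\frac{-16384 + 31777}{-2974 - 31803} = \frac{15393}{-34777} = 15393 \left(- \frac{1}{34777}\right) = - \frac{15393}{34777}$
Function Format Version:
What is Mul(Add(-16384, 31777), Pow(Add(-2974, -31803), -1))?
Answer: Rational(-15393, 34777) ≈ -0.44262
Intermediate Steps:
Mul(Add(-16384, 31777), Pow(Add(-2974, -31803), -1)) = Mul(15393, Pow(-34777, -1)) = Mul(15393, Rational(-1, 34777)) = Rational(-15393, 34777)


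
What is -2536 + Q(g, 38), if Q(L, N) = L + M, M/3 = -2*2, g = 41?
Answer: -2507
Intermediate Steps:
M = -12 (M = 3*(-2*2) = 3*(-4) = -12)
Q(L, N) = -12 + L (Q(L, N) = L - 12 = -12 + L)
-2536 + Q(g, 38) = -2536 + (-12 + 41) = -2536 + 29 = -2507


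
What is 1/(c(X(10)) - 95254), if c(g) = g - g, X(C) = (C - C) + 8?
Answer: -1/95254 ≈ -1.0498e-5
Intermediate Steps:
X(C) = 8 (X(C) = 0 + 8 = 8)
c(g) = 0
1/(c(X(10)) - 95254) = 1/(0 - 95254) = 1/(-95254) = -1/95254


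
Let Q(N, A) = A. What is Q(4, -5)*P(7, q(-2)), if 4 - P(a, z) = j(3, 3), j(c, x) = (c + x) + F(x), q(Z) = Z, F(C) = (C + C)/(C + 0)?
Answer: 20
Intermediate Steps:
F(C) = 2 (F(C) = (2*C)/C = 2)
j(c, x) = 2 + c + x (j(c, x) = (c + x) + 2 = 2 + c + x)
P(a, z) = -4 (P(a, z) = 4 - (2 + 3 + 3) = 4 - 1*8 = 4 - 8 = -4)
Q(4, -5)*P(7, q(-2)) = -5*(-4) = 20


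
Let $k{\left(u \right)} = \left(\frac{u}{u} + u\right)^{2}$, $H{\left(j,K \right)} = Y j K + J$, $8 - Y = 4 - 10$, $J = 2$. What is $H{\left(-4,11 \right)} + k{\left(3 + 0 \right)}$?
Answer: $-598$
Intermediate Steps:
$Y = 14$ ($Y = 8 - \left(4 - 10\right) = 8 - -6 = 8 + 6 = 14$)
$H{\left(j,K \right)} = 2 + 14 K j$ ($H{\left(j,K \right)} = 14 j K + 2 = 14 K j + 2 = 2 + 14 K j$)
$k{\left(u \right)} = \left(1 + u\right)^{2}$
$H{\left(-4,11 \right)} + k{\left(3 + 0 \right)} = \left(2 + 14 \cdot 11 \left(-4\right)\right) + \left(1 + \left(3 + 0\right)\right)^{2} = \left(2 - 616\right) + \left(1 + 3\right)^{2} = -614 + 4^{2} = -614 + 16 = -598$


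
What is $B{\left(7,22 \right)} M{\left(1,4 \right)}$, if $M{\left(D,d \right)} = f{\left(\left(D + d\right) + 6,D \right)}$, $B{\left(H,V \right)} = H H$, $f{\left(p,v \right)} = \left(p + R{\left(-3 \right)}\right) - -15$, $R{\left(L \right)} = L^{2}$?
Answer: $1715$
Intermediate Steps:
$f{\left(p,v \right)} = 24 + p$ ($f{\left(p,v \right)} = \left(p + \left(-3\right)^{2}\right) - -15 = \left(p + 9\right) + 15 = \left(9 + p\right) + 15 = 24 + p$)
$B{\left(H,V \right)} = H^{2}$
$M{\left(D,d \right)} = 30 + D + d$ ($M{\left(D,d \right)} = 24 + \left(\left(D + d\right) + 6\right) = 24 + \left(6 + D + d\right) = 30 + D + d$)
$B{\left(7,22 \right)} M{\left(1,4 \right)} = 7^{2} \left(30 + 1 + 4\right) = 49 \cdot 35 = 1715$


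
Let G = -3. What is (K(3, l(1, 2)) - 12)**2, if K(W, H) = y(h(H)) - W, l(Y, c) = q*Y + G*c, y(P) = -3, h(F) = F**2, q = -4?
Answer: 324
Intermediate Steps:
l(Y, c) = -4*Y - 3*c
K(W, H) = -3 - W
(K(3, l(1, 2)) - 12)**2 = ((-3 - 1*3) - 12)**2 = ((-3 - 3) - 12)**2 = (-6 - 12)**2 = (-18)**2 = 324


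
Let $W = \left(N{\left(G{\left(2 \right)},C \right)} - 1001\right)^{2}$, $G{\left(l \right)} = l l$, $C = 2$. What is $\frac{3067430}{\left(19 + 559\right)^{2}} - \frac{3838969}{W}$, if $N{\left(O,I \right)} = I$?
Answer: $\frac{889380044017}{166708083042} \approx 5.335$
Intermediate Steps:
$G{\left(l \right)} = l^{2}$
$W = 998001$ ($W = \left(2 - 1001\right)^{2} = \left(-999\right)^{2} = 998001$)
$\frac{3067430}{\left(19 + 559\right)^{2}} - \frac{3838969}{W} = \frac{3067430}{\left(19 + 559\right)^{2}} - \frac{3838969}{998001} = \frac{3067430}{578^{2}} - \frac{3838969}{998001} = \frac{3067430}{334084} - \frac{3838969}{998001} = 3067430 \cdot \frac{1}{334084} - \frac{3838969}{998001} = \frac{1533715}{167042} - \frac{3838969}{998001} = \frac{889380044017}{166708083042}$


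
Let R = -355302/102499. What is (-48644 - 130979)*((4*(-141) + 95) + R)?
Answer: 8698662835459/102499 ≈ 8.4866e+7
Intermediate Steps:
R = -355302/102499 (R = -355302*1/102499 = -355302/102499 ≈ -3.4664)
(-48644 - 130979)*((4*(-141) + 95) + R) = (-48644 - 130979)*((4*(-141) + 95) - 355302/102499) = -179623*((-564 + 95) - 355302/102499) = -179623*(-469 - 355302/102499) = -179623*(-48427333/102499) = 8698662835459/102499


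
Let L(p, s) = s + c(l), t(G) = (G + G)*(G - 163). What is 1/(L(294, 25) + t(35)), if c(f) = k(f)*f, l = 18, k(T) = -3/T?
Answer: -1/8938 ≈ -0.00011188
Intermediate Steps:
t(G) = 2*G*(-163 + G) (t(G) = (2*G)*(-163 + G) = 2*G*(-163 + G))
c(f) = -3 (c(f) = (-3/f)*f = -3)
L(p, s) = -3 + s (L(p, s) = s - 3 = -3 + s)
1/(L(294, 25) + t(35)) = 1/((-3 + 25) + 2*35*(-163 + 35)) = 1/(22 + 2*35*(-128)) = 1/(22 - 8960) = 1/(-8938) = -1/8938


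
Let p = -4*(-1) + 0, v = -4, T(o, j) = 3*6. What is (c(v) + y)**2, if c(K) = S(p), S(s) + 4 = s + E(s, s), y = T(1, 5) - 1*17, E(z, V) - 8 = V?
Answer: 169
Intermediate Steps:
T(o, j) = 18
E(z, V) = 8 + V
p = 4 (p = 4 + 0 = 4)
y = 1 (y = 18 - 1*17 = 18 - 17 = 1)
S(s) = 4 + 2*s (S(s) = -4 + (s + (8 + s)) = -4 + (8 + 2*s) = 4 + 2*s)
c(K) = 12 (c(K) = 4 + 2*4 = 4 + 8 = 12)
(c(v) + y)**2 = (12 + 1)**2 = 13**2 = 169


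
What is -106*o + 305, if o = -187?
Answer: 20127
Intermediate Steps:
-106*o + 305 = -106*(-187) + 305 = 19822 + 305 = 20127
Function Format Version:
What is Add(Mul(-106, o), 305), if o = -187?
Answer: 20127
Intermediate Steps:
Add(Mul(-106, o), 305) = Add(Mul(-106, -187), 305) = Add(19822, 305) = 20127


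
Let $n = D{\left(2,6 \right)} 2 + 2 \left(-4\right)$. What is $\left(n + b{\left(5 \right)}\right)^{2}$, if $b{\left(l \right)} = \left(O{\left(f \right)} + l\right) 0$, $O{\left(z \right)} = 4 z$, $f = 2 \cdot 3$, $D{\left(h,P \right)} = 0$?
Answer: $64$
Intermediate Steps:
$f = 6$
$n = -8$ ($n = 0 \cdot 2 + 2 \left(-4\right) = 0 - 8 = -8$)
$b{\left(l \right)} = 0$ ($b{\left(l \right)} = \left(4 \cdot 6 + l\right) 0 = \left(24 + l\right) 0 = 0$)
$\left(n + b{\left(5 \right)}\right)^{2} = \left(-8 + 0\right)^{2} = \left(-8\right)^{2} = 64$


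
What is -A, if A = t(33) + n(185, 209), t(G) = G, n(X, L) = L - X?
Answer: -57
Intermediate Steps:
A = 57 (A = 33 + (209 - 1*185) = 33 + (209 - 185) = 33 + 24 = 57)
-A = -1*57 = -57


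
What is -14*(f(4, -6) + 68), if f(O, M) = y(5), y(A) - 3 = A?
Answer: -1064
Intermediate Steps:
y(A) = 3 + A
f(O, M) = 8 (f(O, M) = 3 + 5 = 8)
-14*(f(4, -6) + 68) = -14*(8 + 68) = -14*76 = -1064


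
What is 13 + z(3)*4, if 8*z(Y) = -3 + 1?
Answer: 12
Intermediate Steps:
z(Y) = -¼ (z(Y) = (-3 + 1)/8 = (⅛)*(-2) = -¼)
13 + z(3)*4 = 13 - ¼*4 = 13 - 1 = 12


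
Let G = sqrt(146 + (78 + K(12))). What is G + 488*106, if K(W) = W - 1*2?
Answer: 51728 + 3*sqrt(26) ≈ 51743.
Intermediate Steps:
K(W) = -2 + W (K(W) = W - 2 = -2 + W)
G = 3*sqrt(26) (G = sqrt(146 + (78 + (-2 + 12))) = sqrt(146 + (78 + 10)) = sqrt(146 + 88) = sqrt(234) = 3*sqrt(26) ≈ 15.297)
G + 488*106 = 3*sqrt(26) + 488*106 = 3*sqrt(26) + 51728 = 51728 + 3*sqrt(26)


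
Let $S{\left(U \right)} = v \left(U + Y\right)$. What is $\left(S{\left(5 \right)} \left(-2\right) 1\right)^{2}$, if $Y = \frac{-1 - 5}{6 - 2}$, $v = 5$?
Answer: $1225$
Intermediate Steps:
$Y = - \frac{3}{2}$ ($Y = - \frac{6}{4} = \left(-6\right) \frac{1}{4} = - \frac{3}{2} \approx -1.5$)
$S{\left(U \right)} = - \frac{15}{2} + 5 U$ ($S{\left(U \right)} = 5 \left(U - \frac{3}{2}\right) = 5 \left(- \frac{3}{2} + U\right) = - \frac{15}{2} + 5 U$)
$\left(S{\left(5 \right)} \left(-2\right) 1\right)^{2} = \left(\left(- \frac{15}{2} + 5 \cdot 5\right) \left(-2\right) 1\right)^{2} = \left(\left(- \frac{15}{2} + 25\right) \left(-2\right) 1\right)^{2} = \left(\frac{35}{2} \left(-2\right) 1\right)^{2} = \left(\left(-35\right) 1\right)^{2} = \left(-35\right)^{2} = 1225$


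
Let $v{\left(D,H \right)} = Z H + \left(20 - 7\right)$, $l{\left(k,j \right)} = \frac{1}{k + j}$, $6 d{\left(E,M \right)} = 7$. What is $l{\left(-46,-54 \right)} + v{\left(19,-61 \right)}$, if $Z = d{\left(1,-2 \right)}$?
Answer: $- \frac{17453}{300} \approx -58.177$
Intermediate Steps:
$d{\left(E,M \right)} = \frac{7}{6}$ ($d{\left(E,M \right)} = \frac{1}{6} \cdot 7 = \frac{7}{6}$)
$Z = \frac{7}{6} \approx 1.1667$
$l{\left(k,j \right)} = \frac{1}{j + k}$
$v{\left(D,H \right)} = 13 + \frac{7 H}{6}$ ($v{\left(D,H \right)} = \frac{7 H}{6} + \left(20 - 7\right) = \frac{7 H}{6} + 13 = 13 + \frac{7 H}{6}$)
$l{\left(-46,-54 \right)} + v{\left(19,-61 \right)} = \frac{1}{-54 - 46} + \left(13 + \frac{7}{6} \left(-61\right)\right) = \frac{1}{-100} + \left(13 - \frac{427}{6}\right) = - \frac{1}{100} - \frac{349}{6} = - \frac{17453}{300}$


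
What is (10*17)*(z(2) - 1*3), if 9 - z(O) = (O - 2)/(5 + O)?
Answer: 1020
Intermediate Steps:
z(O) = 9 - (-2 + O)/(5 + O) (z(O) = 9 - (O - 2)/(5 + O) = 9 - (-2 + O)/(5 + O))
(10*17)*(z(2) - 1*3) = (10*17)*((47 + 8*2)/(5 + 2) - 1*3) = 170*((47 + 16)/7 - 3) = 170*((⅐)*63 - 3) = 170*(9 - 3) = 170*6 = 1020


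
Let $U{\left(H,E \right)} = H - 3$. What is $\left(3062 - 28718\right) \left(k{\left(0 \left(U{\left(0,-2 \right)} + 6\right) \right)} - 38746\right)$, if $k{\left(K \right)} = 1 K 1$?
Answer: $994067376$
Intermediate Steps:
$U{\left(H,E \right)} = -3 + H$
$k{\left(K \right)} = K$ ($k{\left(K \right)} = K 1 = K$)
$\left(3062 - 28718\right) \left(k{\left(0 \left(U{\left(0,-2 \right)} + 6\right) \right)} - 38746\right) = \left(3062 - 28718\right) \left(0 \left(\left(-3 + 0\right) + 6\right) - 38746\right) = - 25656 \left(0 \left(-3 + 6\right) - 38746\right) = - 25656 \left(0 \cdot 3 - 38746\right) = - 25656 \left(0 - 38746\right) = \left(-25656\right) \left(-38746\right) = 994067376$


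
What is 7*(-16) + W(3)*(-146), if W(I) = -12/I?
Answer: 472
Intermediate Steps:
7*(-16) + W(3)*(-146) = 7*(-16) - 12/3*(-146) = -112 - 12*⅓*(-146) = -112 - 4*(-146) = -112 + 584 = 472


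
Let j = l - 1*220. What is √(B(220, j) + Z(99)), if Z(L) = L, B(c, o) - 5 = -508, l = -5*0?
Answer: 2*I*√101 ≈ 20.1*I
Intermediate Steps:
l = 0
j = -220 (j = 0 - 1*220 = 0 - 220 = -220)
B(c, o) = -503 (B(c, o) = 5 - 508 = -503)
√(B(220, j) + Z(99)) = √(-503 + 99) = √(-404) = 2*I*√101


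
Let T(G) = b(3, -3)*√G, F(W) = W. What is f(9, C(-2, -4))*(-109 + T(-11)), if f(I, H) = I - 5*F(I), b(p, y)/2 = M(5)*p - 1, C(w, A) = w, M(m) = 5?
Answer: 3924 - 1008*I*√11 ≈ 3924.0 - 3343.2*I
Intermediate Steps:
b(p, y) = -2 + 10*p (b(p, y) = 2*(5*p - 1) = 2*(-1 + 5*p) = -2 + 10*p)
T(G) = 28*√G (T(G) = (-2 + 10*3)*√G = (-2 + 30)*√G = 28*√G)
f(I, H) = -4*I (f(I, H) = I - 5*I = -4*I)
f(9, C(-2, -4))*(-109 + T(-11)) = (-4*9)*(-109 + 28*√(-11)) = -36*(-109 + 28*(I*√11)) = -36*(-109 + 28*I*√11) = 3924 - 1008*I*√11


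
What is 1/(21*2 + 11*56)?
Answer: 1/658 ≈ 0.0015198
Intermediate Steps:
1/(21*2 + 11*56) = 1/(42 + 616) = 1/658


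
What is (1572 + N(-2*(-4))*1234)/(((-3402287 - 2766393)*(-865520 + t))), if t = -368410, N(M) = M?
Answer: 2861/1902929828100 ≈ 1.5035e-9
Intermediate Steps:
(1572 + N(-2*(-4))*1234)/(((-3402287 - 2766393)*(-865520 + t))) = (1572 - 2*(-4)*1234)/(((-3402287 - 2766393)*(-865520 - 368410))) = (1572 + 8*1234)/((-6168680*(-1233930))) = (1572 + 9872)/7611719312400 = 11444*(1/7611719312400) = 2861/1902929828100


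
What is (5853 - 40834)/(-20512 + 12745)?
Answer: 34981/7767 ≈ 4.5038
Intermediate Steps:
(5853 - 40834)/(-20512 + 12745) = -34981/(-7767) = -34981*(-1/7767) = 34981/7767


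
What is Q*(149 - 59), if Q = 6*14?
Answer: 7560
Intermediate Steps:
Q = 84
Q*(149 - 59) = 84*(149 - 59) = 84*90 = 7560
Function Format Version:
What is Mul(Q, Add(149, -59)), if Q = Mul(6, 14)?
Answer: 7560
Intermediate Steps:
Q = 84
Mul(Q, Add(149, -59)) = Mul(84, Add(149, -59)) = Mul(84, 90) = 7560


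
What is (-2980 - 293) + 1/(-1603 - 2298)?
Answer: -12767974/3901 ≈ -3273.0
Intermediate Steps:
(-2980 - 293) + 1/(-1603 - 2298) = -3273 + 1/(-3901) = -3273 - 1/3901 = -12767974/3901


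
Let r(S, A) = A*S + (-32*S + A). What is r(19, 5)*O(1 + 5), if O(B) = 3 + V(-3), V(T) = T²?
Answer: -6096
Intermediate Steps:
O(B) = 12 (O(B) = 3 + (-3)² = 3 + 9 = 12)
r(S, A) = A - 32*S + A*S (r(S, A) = A*S + (A - 32*S) = A - 32*S + A*S)
r(19, 5)*O(1 + 5) = (5 - 32*19 + 5*19)*12 = (5 - 608 + 95)*12 = -508*12 = -6096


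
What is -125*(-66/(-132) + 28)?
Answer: -7125/2 ≈ -3562.5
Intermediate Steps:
-125*(-66/(-132) + 28) = -125*(-66*(-1/132) + 28) = -125*(1/2 + 28) = -125*57/2 = -7125/2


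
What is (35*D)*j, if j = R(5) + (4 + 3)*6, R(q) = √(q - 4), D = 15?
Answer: 22575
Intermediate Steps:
R(q) = √(-4 + q)
j = 43 (j = √(-4 + 5) + (4 + 3)*6 = √1 + 7*6 = 1 + 42 = 43)
(35*D)*j = (35*15)*43 = 525*43 = 22575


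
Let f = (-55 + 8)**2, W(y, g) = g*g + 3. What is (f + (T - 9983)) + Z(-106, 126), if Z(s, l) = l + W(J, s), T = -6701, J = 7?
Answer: -3110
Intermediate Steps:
W(y, g) = 3 + g**2 (W(y, g) = g**2 + 3 = 3 + g**2)
Z(s, l) = 3 + l + s**2 (Z(s, l) = l + (3 + s**2) = 3 + l + s**2)
f = 2209 (f = (-47)**2 = 2209)
(f + (T - 9983)) + Z(-106, 126) = (2209 + (-6701 - 9983)) + (3 + 126 + (-106)**2) = (2209 - 16684) + (3 + 126 + 11236) = -14475 + 11365 = -3110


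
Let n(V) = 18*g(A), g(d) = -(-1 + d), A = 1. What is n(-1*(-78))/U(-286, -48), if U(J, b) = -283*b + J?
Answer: 0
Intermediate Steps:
U(J, b) = J - 283*b
g(d) = 1 - d
n(V) = 0 (n(V) = 18*(1 - 1*1) = 18*(1 - 1) = 18*0 = 0)
n(-1*(-78))/U(-286, -48) = 0/(-286 - 283*(-48)) = 0/(-286 + 13584) = 0/13298 = 0*(1/13298) = 0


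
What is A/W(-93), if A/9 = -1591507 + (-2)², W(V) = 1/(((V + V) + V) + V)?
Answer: 5328352044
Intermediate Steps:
W(V) = 1/(4*V) (W(V) = 1/((2*V + V) + V) = 1/(3*V + V) = 1/(4*V))
A = -14323527 (A = 9*(-1591507 + (-2)²) = 9*(-1591507 + 4) = 9*(-1591503) = -14323527)
A/W(-93) = -14323527/((¼)/(-93)) = -14323527/((¼)*(-1/93)) = -14323527/(-1/372) = -14323527*(-372) = 5328352044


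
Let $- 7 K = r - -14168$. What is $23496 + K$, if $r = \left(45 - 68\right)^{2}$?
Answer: $\frac{149775}{7} \approx 21396.0$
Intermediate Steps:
$r = 529$ ($r = \left(-23\right)^{2} = 529$)
$K = - \frac{14697}{7}$ ($K = - \frac{529 - -14168}{7} = - \frac{529 + 14168}{7} = \left(- \frac{1}{7}\right) 14697 = - \frac{14697}{7} \approx -2099.6$)
$23496 + K = 23496 - \frac{14697}{7} = \frac{149775}{7}$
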